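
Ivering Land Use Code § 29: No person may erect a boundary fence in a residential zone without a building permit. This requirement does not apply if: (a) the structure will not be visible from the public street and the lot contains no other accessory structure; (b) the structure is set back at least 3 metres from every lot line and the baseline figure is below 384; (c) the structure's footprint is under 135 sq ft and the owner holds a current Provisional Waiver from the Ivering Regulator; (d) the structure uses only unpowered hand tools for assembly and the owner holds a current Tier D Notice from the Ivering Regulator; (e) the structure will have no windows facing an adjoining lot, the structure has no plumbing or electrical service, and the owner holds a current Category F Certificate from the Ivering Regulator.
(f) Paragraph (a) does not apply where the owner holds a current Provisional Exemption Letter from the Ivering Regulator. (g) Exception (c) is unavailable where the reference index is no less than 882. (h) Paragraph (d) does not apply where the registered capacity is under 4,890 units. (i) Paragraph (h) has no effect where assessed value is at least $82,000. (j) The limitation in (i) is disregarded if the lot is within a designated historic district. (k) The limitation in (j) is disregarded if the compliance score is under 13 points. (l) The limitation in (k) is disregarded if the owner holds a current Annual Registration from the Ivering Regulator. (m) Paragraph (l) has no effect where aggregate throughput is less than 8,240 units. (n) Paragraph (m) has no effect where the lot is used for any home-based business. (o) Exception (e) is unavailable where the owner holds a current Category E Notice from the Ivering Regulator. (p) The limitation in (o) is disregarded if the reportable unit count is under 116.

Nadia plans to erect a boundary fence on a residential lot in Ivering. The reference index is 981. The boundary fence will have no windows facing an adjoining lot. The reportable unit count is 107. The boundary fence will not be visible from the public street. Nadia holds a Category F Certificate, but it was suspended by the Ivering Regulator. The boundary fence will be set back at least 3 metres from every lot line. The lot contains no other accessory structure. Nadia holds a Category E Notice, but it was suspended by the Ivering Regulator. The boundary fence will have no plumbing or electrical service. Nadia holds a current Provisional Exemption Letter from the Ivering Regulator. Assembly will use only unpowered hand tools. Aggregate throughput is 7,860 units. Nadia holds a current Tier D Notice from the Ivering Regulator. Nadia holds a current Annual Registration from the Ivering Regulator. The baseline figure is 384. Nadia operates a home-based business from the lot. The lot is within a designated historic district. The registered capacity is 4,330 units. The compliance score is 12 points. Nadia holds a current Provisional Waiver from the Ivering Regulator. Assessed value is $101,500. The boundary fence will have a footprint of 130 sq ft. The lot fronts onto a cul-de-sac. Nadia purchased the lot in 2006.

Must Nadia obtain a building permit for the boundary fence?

Exception (a)'s conditions are all satisfied: the structure will not be visible from the street; the lot has no other accessory structure. But: (f) operates against (a): a current Provisional Exemption Letter is held. So (a) is unavailable.
Exception (b) fails — the baseline figure is 384, not below 384.
Exception (c)'s conditions are all satisfied: the structure's footprint is 130 sq ft, under the 135 sq ft limit; a current Provisional Waiver is held. However, paragraph (g) must be considered: (g) is triggered — the reference index is 981, meeting the 882 threshold. Exception (c) does not apply.
All of (d)'s requirements are met (assembly uses only hand tools; a current Tier D Notice is held). However, paragraphs (h)–(n) must be considered: (h) operates against (d): the registered capacity is 4,330 units, under the 4,890 units limit. (i) would limit (h) — assessed value is $101,500, meeting the $82,000 threshold — but (j) sets (i) aside: (j) is triggered — the lot is in a historic district. (k) is engaged (the compliance score is 12 points, under the 13 points limit), but is overridden by (l): (l) operates against (k): a current Annual Registration is held. (m) would limit (l) — aggregate throughput is 7,860 units, less than the 8,240 units limit — but (n) sets (m) aside: (n) operates against (m): a home-based business operates on the lot. (d) is therefore removed.
Exception (e) fails — the Category F Certificate is not current.
No exception is made out. Nadia falls within the general rule.

Yes — Nadia must obtain a building permit.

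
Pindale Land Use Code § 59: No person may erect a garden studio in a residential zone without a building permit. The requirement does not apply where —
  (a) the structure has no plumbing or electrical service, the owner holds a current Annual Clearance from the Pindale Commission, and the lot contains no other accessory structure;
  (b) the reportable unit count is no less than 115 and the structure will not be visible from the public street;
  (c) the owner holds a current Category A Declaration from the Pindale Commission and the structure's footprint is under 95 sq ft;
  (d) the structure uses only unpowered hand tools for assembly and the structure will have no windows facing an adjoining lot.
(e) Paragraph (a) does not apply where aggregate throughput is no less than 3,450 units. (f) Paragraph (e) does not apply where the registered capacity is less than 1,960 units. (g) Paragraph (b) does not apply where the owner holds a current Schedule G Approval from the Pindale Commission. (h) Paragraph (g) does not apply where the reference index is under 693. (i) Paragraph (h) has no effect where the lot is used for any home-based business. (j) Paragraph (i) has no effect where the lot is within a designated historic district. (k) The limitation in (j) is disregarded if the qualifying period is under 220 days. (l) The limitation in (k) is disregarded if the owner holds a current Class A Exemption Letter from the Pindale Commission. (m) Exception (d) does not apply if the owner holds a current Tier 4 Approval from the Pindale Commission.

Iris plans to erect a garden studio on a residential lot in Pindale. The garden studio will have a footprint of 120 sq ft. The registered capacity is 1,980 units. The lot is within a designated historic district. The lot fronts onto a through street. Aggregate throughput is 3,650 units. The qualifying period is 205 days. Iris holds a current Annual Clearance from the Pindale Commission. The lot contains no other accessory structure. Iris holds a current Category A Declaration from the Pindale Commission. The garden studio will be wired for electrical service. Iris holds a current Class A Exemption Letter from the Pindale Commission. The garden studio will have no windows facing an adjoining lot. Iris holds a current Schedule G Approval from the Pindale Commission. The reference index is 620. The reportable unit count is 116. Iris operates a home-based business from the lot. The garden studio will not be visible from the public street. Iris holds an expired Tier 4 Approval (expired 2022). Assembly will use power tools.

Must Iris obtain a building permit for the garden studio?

Exception (a) fails — electrical service is planned.
Exception (b) is satisfied on its face — the reportable unit count is 116, meeting the 115 threshold; the structure will not be visible from the street. As to paragraphs (g)–(l): (g) would limit (b) — a current Schedule G Approval is held — but (h) sets (g) aside: (h) is triggered — the reference index is 620, under the 693 limit. (i) would limit (h) — a home-based business operates on the lot — but (j) sets (i) aside: (j) operates — the lot is in a historic district. (k) would limit (j) — the qualifying period is 205 days, under the 220 days limit — but (l) sets (k) aside: (l) operates against (k): a current Class A Exemption Letter is held. Exception (b) stands.
Exception (c) fails — the structure's footprint is 120 sq ft, not under 95 sq ft.
Exception (d) does not apply: assembly uses power tools.

No — exception (b) applies; Iris does not need a building permit.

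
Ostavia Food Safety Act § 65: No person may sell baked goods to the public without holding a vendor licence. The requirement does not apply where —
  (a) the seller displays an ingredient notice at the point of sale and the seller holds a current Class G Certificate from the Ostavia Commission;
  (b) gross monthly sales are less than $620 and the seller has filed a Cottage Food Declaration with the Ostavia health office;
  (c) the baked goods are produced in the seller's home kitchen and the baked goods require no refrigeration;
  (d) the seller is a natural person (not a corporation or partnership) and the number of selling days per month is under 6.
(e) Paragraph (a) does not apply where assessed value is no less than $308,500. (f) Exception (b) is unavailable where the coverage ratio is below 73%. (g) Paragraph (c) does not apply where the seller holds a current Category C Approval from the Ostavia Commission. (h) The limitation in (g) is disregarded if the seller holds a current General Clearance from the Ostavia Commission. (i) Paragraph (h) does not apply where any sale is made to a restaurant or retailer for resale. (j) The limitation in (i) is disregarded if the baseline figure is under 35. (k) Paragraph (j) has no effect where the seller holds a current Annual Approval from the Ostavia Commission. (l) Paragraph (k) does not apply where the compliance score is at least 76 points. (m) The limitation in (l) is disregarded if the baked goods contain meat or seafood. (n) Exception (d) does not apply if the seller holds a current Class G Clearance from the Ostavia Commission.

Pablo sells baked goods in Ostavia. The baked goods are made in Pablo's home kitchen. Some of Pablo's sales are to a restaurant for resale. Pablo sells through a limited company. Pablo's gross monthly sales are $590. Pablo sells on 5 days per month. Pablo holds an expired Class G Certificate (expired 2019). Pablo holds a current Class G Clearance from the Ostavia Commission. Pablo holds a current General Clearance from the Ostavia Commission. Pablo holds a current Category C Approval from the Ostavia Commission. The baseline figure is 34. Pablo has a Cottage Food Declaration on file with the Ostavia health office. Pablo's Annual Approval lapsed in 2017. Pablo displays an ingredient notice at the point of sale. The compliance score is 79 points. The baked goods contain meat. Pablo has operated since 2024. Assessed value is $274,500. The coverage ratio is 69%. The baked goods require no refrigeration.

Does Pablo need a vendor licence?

Exception (a) does not apply: the Class G Certificate is not current.
Exception (b) is satisfied on its face — gross monthly sales are $590, less than the $620 limit; a Cottage Food Declaration is on file. Turning to paragraph (f): (f) operates — the coverage ratio is 69%, below the 73% limit. (b) is therefore removed.
Exception (c) is satisfied on its face — the baked goods are home-kitchen produced; the baked goods are shelf-stable. Under paragraphs (g)–(m): (g) would limit (c) — a current Category C Approval is held — but (h) sets (g) aside: (h) applies — a current General Clearance is held. (i) would limit (h) — some sales are to a restaurant for resale — but (j) sets (i) aside: (j) is engaged — the baseline figure is 34, under the 35 limit. (k) is not triggered (there is no Annual Approval in force), so (j) stands. (c) remains available.
Exception (d) requires that the seller is a natural person (not a corporation or partnership); but the seller operates through a limited company, so (d) is unavailable.

No — exception (c) applies; Pablo is not required to hold a vendor licence.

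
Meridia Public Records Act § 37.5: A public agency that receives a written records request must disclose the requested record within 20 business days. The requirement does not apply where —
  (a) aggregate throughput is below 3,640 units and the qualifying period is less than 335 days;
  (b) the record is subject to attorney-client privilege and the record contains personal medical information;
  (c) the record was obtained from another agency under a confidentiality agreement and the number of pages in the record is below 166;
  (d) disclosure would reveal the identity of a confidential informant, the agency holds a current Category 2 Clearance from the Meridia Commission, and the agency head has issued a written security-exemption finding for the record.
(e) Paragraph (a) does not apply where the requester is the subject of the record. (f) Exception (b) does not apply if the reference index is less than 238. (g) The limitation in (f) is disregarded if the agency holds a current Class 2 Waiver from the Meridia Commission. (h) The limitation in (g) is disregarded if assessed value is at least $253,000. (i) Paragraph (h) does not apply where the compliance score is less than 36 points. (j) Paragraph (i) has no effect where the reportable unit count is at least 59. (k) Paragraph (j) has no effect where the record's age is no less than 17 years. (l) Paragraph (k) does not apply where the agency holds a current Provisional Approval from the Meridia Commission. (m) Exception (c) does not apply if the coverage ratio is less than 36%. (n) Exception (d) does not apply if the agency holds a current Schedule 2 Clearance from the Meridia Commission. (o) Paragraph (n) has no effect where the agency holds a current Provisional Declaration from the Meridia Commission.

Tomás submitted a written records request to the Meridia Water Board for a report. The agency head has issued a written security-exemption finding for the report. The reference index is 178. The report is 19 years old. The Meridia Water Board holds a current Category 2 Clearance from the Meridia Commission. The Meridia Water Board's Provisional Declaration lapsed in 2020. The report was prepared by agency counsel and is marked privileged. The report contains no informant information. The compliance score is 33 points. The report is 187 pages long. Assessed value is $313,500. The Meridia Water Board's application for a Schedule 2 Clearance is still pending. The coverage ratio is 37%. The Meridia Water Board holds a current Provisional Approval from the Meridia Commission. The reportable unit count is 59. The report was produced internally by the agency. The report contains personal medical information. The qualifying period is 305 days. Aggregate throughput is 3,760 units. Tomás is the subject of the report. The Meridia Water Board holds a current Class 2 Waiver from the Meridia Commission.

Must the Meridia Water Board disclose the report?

Yes — the Meridia Water Board must disclose the report.

Exception (a) does not apply: aggregate throughput is 3,760 units, not below 3,640 units.
Exception (b) is satisfied on its face — the report is privileged; the report contains personal medical information. But: (f) operates against (b): the reference index is 178, less than the 238 limit. (g) would limit (f) — a current Class 2 Waiver is held — but (h) sets (g) aside: (h) operates against (g): assessed value is $313,500, meeting the $253,000 threshold. (i) is triggered (the compliance score is 33 points, less than the 36 points limit), but is displaced by (j): (j) operates against (i): the reportable unit count is 59, meeting the 59 threshold. (k) would limit (j) — the record's age is 19 years, meeting the 17 years threshold — but (l) sets (k) aside: (l) is triggered — a current Provisional Approval is held. Exception (b) does not apply.
Exception (c) does not apply: the report was produced internally.
Exception (d) requires that disclosure would reveal the identity of a confidential informant; but the report contains no informant information, so (d) is unavailable.
None of the exceptions is available; § 37.5 applies in full.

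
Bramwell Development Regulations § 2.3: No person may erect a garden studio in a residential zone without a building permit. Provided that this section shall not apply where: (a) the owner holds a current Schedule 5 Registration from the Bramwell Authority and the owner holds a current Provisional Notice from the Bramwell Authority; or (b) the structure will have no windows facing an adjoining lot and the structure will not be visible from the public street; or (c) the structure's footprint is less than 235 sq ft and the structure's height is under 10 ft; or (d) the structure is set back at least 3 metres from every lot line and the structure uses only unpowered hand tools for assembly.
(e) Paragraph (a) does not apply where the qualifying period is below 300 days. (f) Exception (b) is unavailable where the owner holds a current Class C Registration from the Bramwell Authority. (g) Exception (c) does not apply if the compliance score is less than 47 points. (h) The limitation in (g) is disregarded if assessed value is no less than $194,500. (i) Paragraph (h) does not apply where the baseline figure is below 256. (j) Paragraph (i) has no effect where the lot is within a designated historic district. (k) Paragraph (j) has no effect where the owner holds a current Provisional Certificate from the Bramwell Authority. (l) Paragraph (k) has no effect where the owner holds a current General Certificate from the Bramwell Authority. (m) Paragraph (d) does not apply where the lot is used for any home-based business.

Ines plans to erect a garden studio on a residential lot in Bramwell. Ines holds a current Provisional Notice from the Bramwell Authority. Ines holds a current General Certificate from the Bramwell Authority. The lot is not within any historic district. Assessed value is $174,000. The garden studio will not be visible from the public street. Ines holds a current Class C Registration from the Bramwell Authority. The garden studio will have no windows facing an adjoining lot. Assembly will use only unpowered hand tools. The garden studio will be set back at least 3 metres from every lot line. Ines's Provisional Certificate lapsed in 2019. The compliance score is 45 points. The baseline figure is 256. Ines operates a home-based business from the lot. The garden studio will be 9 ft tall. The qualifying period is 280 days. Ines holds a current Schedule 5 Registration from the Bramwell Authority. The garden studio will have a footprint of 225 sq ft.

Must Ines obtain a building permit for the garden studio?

Yes — Ines must obtain a building permit.

Exception (a)'s conditions are all satisfied: a current Schedule 5 Registration is held; a current Provisional Notice is held. But: (e) operates — the qualifying period is 280 days, below the 300 days limit. (a) is therefore removed.
All of (b)'s requirements are met (no windows face an adjoining lot; the structure will not be visible from the street). But: (f) applies — a current Class C Registration is held. Exception (b) does not apply.
Exception (c) is satisfied on its face — the structure's footprint is 225 sq ft, less than the 235 sq ft limit; the structure's height is 9 ft, under the 10 ft limit. But: (g) operates against (c): the compliance score is 45 points, less than the 47 points limit. (h) is not triggered (assessed value is $174,000, short of $194,500), so (g) stands. (c) is therefore removed.
All of (d)'s requirements are met (the setback is at least 3 m on every side; assembly uses only hand tools). But applying paragraph (m): (m) operates against (d): a home-based business operates on the lot. So (d) is unavailable.
No exception applies. The general rule governs.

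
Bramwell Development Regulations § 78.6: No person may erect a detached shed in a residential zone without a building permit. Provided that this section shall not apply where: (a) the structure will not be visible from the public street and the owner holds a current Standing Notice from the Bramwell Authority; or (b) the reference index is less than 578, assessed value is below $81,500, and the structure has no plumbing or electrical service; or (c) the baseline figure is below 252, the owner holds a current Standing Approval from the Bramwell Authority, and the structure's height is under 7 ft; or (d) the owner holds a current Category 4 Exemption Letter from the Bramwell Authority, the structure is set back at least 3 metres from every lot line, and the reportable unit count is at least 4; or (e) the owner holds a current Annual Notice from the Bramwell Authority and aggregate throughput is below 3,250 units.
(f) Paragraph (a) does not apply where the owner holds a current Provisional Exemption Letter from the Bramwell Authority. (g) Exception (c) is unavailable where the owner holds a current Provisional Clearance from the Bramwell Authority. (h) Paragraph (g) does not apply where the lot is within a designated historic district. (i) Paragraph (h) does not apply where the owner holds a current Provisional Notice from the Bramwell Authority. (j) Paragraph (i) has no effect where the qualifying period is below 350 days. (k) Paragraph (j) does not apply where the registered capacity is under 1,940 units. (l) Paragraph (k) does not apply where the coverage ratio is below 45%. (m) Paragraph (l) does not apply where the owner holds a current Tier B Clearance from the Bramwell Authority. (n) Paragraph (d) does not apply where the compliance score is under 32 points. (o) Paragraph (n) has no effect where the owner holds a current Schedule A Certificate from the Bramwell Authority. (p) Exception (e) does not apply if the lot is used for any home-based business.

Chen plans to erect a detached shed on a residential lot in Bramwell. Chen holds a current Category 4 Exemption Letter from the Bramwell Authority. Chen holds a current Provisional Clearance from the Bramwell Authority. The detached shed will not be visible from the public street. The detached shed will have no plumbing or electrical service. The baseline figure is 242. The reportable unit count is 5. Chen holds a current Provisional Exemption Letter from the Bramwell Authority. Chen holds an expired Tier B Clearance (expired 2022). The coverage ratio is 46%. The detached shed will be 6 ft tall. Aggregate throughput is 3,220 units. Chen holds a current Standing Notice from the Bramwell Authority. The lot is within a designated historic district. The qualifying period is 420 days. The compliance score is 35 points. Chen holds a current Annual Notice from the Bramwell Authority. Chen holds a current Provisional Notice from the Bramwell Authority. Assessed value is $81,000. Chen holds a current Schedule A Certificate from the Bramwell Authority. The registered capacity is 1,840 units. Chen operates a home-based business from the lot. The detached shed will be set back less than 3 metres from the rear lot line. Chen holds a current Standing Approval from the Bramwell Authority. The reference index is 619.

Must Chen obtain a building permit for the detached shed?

Exception (a): the structure will not be visible from the street; a current Standing Notice is held — every condition holds. Turning to paragraph (f): (f) operates against (a): a current Provisional Exemption Letter is held. Exception (a) does not apply.
Exception (b) does not apply: the reference index is 619, not less than 578.
Exception (c)'s conditions are all satisfied: the baseline figure is 242, below the 252 limit; a current Standing Approval is held; the structure's height is 6 ft, under the 7 ft limit. But applying paragraphs (g)–(m): (g) is engaged — a current Provisional Clearance is held. (h) would limit (g) — the lot is in a historic district — but (i) sets (h) aside: (i) operates — a current Provisional Notice is held. (j), which would lift (i), is inapplicable — the qualifying period is 420 days, not below 350 days. Exception (c) does not apply.
Exception (d) requires that the structure is set back at least 3 metres from every lot line; but the rear setback is under 3 m, so (d) is unavailable.
Exception (e): a current Annual Notice is held; aggregate throughput is 3,220 units, below the 3,250 units limit — every condition holds. But applying paragraph (p): (p) operates against (e): a home-based business operates on the lot. Exception (e) does not apply.
No exception applies. The general rule governs.

Yes — Chen must obtain a building permit.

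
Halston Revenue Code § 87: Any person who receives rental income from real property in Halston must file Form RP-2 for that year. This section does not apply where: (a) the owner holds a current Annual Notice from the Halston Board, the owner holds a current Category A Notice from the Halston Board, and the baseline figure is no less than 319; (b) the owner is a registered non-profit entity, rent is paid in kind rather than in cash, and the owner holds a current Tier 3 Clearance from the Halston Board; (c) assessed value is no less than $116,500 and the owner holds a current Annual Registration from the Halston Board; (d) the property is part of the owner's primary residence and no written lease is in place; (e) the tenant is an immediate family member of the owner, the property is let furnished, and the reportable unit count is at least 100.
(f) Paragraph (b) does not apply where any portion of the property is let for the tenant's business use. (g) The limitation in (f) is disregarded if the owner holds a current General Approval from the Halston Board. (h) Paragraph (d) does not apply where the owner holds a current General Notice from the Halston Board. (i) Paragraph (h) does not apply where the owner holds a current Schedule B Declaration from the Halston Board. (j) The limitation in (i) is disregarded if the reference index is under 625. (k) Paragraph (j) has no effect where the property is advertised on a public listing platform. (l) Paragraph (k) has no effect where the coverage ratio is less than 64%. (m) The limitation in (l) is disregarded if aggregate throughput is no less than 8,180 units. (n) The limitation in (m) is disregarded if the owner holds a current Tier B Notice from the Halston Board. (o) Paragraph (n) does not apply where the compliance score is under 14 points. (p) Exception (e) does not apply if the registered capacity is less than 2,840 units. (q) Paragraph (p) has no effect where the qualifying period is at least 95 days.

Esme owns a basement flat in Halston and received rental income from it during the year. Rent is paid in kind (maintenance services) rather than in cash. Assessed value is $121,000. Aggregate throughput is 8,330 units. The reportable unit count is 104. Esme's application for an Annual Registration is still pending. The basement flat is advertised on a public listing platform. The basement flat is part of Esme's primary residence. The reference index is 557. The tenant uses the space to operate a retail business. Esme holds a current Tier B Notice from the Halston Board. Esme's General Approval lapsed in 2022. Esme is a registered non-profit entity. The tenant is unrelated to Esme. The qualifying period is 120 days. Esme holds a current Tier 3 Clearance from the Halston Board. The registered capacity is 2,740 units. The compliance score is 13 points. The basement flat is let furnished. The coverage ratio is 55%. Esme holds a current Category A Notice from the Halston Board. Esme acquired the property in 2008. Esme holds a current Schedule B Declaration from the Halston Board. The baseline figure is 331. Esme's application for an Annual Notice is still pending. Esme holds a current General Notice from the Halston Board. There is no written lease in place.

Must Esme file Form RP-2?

No — exception (d) applies; Esme is not required to file Form RP-2.

Exception (a) requires that the owner holds a current Annual Notice from the Halston Board; but no current Annual Notice is held, so (a) is unavailable.
All of (b)'s requirements are met (Esme is a registered non-profit; rent is paid in kind; a current Tier 3 Clearance is held). But: (f) is triggered — the space is let for business use. (g) is not engaged (no current General Approval is held), so (f) stands. So (b) is unavailable.
Exception (c) fails — the Annual Registration is not current.
Exception (d): the basement flat is part of the primary residence; there is no written lease — every condition holds. Applying paragraphs (h)–(o): (h) is triggered (a current General Notice is held), but is set aside by (i): (i) operates against (h): a current Schedule B Declaration is held. (j) would limit (i) — the reference index is 557, under the 625 limit — but (k) sets (j) aside: (k) operates against (j): the property is publicly advertised. (l) would limit (k) — the coverage ratio is 55%, less than the 64% limit — but (m) sets (l) aside: (m) operates against (l): aggregate throughput is 8,330 units, meeting the 8,180 units threshold. (n) is triggered (a current Tier B Notice is held), but is set aside by (o): (o) operates against (n): the compliance score is 13 points, under the 14 points limit. Exception (d) stands.
Exception (e) requires that the tenant is an immediate family member of the owner; but the tenant is unrelated to the owner, so (e) is unavailable.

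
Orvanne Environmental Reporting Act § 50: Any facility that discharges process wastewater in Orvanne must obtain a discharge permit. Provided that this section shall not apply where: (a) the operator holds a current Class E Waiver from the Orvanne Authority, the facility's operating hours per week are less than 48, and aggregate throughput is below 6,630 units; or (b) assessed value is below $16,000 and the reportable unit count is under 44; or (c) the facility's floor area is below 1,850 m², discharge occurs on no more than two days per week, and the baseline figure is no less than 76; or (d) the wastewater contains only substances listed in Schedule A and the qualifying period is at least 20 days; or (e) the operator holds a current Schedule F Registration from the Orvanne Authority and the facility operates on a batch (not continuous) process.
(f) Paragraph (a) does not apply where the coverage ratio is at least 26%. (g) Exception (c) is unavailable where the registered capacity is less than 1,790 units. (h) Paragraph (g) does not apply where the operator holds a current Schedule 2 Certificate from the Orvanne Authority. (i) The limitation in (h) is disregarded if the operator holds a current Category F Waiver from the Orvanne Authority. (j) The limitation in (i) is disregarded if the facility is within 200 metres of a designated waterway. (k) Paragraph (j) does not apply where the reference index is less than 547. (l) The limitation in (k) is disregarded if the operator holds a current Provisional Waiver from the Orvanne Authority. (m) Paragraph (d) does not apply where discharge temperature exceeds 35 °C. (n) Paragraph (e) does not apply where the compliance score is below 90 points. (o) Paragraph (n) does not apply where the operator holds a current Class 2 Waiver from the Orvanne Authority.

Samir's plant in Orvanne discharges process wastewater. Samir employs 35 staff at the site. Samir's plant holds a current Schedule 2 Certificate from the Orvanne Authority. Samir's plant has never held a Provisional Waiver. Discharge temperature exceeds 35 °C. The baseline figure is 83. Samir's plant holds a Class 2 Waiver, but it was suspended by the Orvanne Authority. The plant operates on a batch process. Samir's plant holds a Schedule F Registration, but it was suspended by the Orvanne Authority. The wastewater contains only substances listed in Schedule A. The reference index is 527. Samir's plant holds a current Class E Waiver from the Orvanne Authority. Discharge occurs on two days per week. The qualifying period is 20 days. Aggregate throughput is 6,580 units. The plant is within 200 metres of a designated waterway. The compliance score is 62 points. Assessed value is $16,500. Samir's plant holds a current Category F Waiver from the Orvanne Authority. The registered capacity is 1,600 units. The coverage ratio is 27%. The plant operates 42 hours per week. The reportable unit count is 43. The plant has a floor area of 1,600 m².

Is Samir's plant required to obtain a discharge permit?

Exception (a): a current Class E Waiver is held; the facility's operating hours per week are 42, less than the 48 limit; aggregate throughput is 6,580 units, below the 6,630 units limit — every condition holds. But applying paragraph (f): (f) applies — the coverage ratio is 27%, meeting the 26% threshold. So (a) is unavailable.
Exception (b) fails — assessed value is $16,500, not below $16,000.
Exception (c)'s conditions are all satisfied: the facility's floor area is 1,600 m², below the 1,850 m² limit; discharge occurs on no more than two days per week; the baseline figure is 83, meeting the 76 threshold. But applying paragraphs (g)–(l): (g) is triggered — the registered capacity is 1,600 units, less than the 1,790 units limit. (h) operates (a current Schedule 2 Certificate is held), but yields to (i): (i) operates against (h): a current Category F Waiver is held. (j) would limit (i) — the plant is within 200 m of a designated waterway — but (k) sets (j) aside: (k) is engaged — the reference index is 527, less than the 547 limit. (l) does not operate here (no current Provisional Waiver is held), so (k) stands. So (c) is unavailable.
Exception (d): the wastewater is Schedule-A-only; the qualifying period is 20 days, meeting the 20 days threshold — every condition holds. But: (m) operates against (d): discharge temperature exceeds 35 °C. (d) is therefore removed.
Exception (e) does not apply: no current Schedule F Registration is held.
No exception is made out. Samir's plant falls within the general rule.

Yes — Samir's plant must obtain a discharge permit.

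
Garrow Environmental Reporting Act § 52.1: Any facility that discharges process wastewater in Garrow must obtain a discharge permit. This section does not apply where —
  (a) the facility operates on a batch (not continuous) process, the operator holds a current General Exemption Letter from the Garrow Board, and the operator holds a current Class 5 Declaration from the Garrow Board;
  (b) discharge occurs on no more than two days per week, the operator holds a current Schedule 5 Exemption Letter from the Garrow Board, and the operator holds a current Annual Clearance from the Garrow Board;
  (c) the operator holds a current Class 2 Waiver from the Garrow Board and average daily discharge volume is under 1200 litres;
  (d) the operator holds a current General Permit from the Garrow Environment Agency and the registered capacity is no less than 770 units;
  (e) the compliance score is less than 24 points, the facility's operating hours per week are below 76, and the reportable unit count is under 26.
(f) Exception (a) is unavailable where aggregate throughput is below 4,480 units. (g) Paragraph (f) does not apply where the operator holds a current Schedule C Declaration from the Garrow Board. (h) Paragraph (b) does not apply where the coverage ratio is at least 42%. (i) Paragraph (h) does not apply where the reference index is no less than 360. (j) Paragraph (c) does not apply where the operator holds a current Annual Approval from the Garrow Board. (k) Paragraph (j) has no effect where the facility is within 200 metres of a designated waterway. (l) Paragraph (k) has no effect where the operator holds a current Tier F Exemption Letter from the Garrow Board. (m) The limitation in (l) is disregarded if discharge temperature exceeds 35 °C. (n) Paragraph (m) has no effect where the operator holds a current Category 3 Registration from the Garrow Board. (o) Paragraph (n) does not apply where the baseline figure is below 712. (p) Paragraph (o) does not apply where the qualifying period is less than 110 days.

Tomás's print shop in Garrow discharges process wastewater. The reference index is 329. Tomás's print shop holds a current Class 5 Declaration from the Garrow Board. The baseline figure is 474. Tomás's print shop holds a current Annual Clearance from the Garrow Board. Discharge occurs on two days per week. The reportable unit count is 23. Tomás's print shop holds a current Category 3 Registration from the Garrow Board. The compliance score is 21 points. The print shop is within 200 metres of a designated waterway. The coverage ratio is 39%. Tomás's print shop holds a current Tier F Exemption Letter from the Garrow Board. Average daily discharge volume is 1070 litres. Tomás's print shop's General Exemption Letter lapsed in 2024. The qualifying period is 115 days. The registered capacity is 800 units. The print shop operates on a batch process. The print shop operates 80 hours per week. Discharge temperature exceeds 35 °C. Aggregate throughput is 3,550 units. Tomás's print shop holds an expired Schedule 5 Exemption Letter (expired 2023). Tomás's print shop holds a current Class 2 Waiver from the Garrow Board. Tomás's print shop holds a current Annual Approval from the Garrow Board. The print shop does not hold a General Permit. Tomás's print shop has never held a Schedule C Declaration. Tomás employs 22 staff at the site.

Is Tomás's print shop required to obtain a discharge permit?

No — exception (c) applies; Tomás's print shop is not required to obtain a discharge permit.

Exception (a) requires that the operator holds a current General Exemption Letter from the Garrow Board; but no current General Exemption Letter is held, so (a) is unavailable.
Exception (b) requires that the operator holds a current Schedule 5 Exemption Letter from the Garrow Board; but no current Schedule 5 Exemption Letter is held, so (b) is unavailable.
Exception (c): a current Class 2 Waiver is held; average daily discharge volume is 1070 litres, under the 1200 litres limit — every condition holds. Applying paragraphs (j)–(p): (j) would limit (c) — a current Annual Approval is held — but (k) sets (j) aside: (k) operates — the print shop is within 200 m of a designated waterway. (l) operates (a current Tier F Exemption Letter is held), but is displaced by (m): (m) operates — discharge temperature exceeds 35 °C. (n) would limit (m) — a current Category 3 Registration is held — but (o) sets (n) aside: (o) operates against (n): the baseline figure is 474, below the 712 limit. (p), which would lift (o), is inapplicable — the qualifying period is 115 days, not less than 110 days. (c) remains available.
Exception (d) does not apply: no General Permit is held.
Exception (e) fails — the facility's operating hours per week are 80, not below 76.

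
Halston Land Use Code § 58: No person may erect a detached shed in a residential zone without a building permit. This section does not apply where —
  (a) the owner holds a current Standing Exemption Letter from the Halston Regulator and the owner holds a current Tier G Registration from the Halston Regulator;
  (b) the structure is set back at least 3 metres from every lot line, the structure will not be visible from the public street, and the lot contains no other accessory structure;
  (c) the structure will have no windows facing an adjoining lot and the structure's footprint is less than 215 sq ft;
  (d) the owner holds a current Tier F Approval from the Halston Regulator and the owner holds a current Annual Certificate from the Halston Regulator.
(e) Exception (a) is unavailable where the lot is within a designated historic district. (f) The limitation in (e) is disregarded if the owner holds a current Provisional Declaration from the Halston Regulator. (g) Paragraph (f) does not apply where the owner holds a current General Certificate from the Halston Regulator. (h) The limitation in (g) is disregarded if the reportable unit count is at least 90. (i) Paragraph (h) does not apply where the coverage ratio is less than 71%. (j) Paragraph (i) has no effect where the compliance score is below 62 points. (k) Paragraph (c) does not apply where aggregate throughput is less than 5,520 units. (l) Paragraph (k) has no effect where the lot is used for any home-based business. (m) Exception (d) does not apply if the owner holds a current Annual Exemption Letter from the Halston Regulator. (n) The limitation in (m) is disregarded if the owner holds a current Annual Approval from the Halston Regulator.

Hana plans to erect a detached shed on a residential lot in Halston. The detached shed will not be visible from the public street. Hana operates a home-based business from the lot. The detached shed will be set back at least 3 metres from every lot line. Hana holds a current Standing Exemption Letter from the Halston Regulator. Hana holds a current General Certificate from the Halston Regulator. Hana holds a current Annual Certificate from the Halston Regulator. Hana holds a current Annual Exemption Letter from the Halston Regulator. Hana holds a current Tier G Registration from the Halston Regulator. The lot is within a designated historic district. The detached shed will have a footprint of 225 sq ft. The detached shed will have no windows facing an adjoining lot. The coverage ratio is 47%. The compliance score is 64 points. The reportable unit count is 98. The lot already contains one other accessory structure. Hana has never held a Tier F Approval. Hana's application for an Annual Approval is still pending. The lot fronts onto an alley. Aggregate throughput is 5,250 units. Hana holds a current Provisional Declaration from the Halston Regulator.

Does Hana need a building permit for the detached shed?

All of (a)'s requirements are met (a current Standing Exemption Letter is held; a current Tier G Registration is held). But: (e) operates — the lot is in a historic district. (f) would limit (e) — a current Provisional Declaration is held — but (g) sets (f) aside: (g) operates against (f): a current General Certificate is held. (h) is engaged (the reportable unit count is 98, meeting the 90 threshold), but yields to (i): (i) is triggered — the coverage ratio is 47%, less than the 71% limit. (j), which would lift (i), is not triggered — the compliance score is 64 points, not below 62 points. So (a) is unavailable.
Exception (b) fails — the lot already has another accessory structure.
Exception (c) does not apply: the structure's footprint is 225 sq ft, not less than 215 sq ft.
Exception (d) requires that the owner holds a current Tier F Approval from the Halston Regulator; but the Tier F Approval is not current, so (d) is unavailable.
Every exception is unavailable, so the rule governs.

Yes — Hana must obtain a building permit.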